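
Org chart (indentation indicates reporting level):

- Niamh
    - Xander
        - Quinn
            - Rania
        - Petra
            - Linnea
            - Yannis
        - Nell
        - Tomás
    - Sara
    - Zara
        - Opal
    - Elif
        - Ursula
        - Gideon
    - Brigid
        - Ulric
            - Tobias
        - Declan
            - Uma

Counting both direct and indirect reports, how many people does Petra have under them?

2

Petra directly manages Linnea, Yannis. Linnea has no reports. Yannis has no reports. So Petra's organization is 2 direct reports plus everyone under them: 1 + 1 = 2.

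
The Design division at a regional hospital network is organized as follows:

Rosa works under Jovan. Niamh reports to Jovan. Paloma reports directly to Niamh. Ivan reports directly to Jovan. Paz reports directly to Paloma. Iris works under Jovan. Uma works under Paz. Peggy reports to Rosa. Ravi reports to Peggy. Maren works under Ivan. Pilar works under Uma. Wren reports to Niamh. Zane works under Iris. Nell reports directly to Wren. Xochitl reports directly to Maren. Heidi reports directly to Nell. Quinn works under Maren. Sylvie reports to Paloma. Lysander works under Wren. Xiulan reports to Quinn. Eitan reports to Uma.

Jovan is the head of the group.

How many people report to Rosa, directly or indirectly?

Rosa directly manages Peggy. Under Peggy: Ravi (1). That's 2 in total.

2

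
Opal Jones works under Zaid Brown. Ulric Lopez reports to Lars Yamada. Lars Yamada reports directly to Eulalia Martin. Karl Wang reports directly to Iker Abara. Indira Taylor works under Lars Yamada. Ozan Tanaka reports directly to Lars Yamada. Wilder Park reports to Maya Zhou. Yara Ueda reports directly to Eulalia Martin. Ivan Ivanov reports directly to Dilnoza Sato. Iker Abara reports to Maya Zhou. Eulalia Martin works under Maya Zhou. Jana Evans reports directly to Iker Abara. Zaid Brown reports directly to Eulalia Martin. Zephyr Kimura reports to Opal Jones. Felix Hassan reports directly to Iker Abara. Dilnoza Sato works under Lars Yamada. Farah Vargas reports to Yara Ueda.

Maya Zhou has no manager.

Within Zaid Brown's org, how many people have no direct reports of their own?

1

The only person in Zaid Brown's organization with no one reporting to them is Zephyr Kimura. That is 1.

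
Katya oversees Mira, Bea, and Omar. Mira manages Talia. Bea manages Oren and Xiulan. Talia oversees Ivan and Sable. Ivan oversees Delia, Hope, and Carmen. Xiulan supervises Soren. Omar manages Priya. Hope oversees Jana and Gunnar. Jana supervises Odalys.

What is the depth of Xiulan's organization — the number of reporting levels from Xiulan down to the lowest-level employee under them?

1

The longest chain under Xiulan runs Xiulan → Soren, which is 1 level below Xiulan.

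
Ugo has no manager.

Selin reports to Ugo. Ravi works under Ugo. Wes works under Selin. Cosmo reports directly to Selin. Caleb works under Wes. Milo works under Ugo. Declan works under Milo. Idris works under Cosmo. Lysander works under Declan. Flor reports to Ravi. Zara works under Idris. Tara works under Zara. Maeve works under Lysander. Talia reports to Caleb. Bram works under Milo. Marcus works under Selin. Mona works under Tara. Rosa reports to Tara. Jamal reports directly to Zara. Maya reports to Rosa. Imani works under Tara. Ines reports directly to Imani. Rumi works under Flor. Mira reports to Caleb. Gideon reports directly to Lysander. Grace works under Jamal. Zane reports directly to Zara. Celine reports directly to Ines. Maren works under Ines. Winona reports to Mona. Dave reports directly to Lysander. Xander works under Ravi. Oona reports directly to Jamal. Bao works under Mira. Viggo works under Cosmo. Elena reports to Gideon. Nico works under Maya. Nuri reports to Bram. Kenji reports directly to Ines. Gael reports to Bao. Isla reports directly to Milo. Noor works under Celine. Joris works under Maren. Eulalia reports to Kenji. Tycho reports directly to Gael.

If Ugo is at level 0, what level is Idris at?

Chain from Idris up to Ugo: Idris → Cosmo → Selin → Ugo. That is 3 steps up, so Idris is 3 levels below Ugo.

3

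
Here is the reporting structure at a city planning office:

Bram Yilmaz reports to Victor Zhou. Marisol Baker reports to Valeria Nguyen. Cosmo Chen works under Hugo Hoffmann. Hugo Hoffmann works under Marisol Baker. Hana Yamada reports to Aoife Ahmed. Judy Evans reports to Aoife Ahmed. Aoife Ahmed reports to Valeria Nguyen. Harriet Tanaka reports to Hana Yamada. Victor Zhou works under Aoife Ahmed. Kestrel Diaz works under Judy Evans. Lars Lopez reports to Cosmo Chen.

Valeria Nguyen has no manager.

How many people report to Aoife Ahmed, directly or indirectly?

Aoife Ahmed directly manages Judy Evans, Victor Zhou, Hana Yamada. Under Judy Evans: Kestrel Diaz (1). Under Victor Zhou: Bram Yilmaz (1). Under Hana Yamada: Harriet Tanaka (1). So Aoife Ahmed's organization is 3 direct reports plus everyone under them: 2 + 2 + 2 = 6.

6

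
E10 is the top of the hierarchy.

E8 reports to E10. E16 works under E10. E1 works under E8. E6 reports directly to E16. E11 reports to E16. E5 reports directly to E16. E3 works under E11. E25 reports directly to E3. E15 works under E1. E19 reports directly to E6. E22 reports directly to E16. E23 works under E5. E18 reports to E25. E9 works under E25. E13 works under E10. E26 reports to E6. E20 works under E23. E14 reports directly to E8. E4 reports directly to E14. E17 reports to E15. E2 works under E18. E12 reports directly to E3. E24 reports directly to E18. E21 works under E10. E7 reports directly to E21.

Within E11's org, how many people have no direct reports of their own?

The people in E11's organization with no one reporting to them are E12, E9, E24, E2. That is 4.

4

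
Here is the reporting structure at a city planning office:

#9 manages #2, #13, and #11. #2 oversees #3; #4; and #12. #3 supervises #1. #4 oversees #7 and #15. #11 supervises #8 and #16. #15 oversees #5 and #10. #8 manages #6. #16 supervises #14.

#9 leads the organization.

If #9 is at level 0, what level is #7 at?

3

Chain from #7 up to #9: #7 → #4 → #2 → #9. That is 3 steps up, so #7 is 3 levels below #9.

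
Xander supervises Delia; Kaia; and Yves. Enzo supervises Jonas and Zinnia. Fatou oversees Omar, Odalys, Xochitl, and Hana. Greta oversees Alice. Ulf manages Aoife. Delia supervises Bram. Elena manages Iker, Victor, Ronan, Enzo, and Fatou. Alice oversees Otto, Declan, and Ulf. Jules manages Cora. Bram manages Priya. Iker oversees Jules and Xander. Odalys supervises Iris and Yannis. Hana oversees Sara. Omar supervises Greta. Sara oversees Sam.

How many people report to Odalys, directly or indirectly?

Odalys directly manages Iris, Yannis. Iris has no reports. Yannis has no reports. So Odalys's organization is 2 direct reports plus everyone under them: 1 + 1 = 2.

2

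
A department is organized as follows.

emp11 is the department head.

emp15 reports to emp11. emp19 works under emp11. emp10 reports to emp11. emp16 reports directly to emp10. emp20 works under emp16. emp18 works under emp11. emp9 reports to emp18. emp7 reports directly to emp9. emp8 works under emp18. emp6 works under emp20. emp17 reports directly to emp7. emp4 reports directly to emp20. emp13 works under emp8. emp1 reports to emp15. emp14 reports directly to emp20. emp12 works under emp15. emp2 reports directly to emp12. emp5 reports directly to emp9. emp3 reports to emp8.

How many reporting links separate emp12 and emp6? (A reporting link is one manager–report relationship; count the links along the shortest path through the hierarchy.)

6

emp12 is 2 levels below emp11, and emp6 is 4 levels below emp11 (their lowest common manager). The shortest path runs up from emp12 to emp11 and back down to emp6: 2 + 4 = 6 links.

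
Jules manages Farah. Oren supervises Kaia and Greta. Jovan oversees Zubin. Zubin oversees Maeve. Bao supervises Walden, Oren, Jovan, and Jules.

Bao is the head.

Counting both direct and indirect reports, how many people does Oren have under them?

2

Oren directly manages Kaia, Greta. Kaia has no reports. Greta has no reports. So Oren's organization is 2 direct reports plus everyone under them: 1 + 1 = 2.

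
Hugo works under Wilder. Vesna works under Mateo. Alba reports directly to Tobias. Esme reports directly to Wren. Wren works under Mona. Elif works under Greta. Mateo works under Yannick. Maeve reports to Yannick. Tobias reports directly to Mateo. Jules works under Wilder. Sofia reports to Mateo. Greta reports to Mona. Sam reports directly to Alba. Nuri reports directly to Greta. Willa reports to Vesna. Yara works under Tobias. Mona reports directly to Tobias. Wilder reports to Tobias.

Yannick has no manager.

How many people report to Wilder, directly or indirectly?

2

Wilder directly manages Jules, Hugo. Jules has no reports. Hugo has no reports. So Wilder's organization is 2 direct reports plus everyone under them: 1 + 1 = 2.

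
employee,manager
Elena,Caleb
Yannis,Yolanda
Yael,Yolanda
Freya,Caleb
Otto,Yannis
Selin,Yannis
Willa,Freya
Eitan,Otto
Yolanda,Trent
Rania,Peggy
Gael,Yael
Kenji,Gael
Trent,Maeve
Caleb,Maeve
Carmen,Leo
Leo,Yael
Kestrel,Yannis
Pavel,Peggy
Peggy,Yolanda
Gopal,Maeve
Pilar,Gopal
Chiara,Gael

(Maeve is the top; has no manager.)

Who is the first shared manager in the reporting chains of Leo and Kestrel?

Leo's chain of managers is Yael, Yolanda, Trent, Maeve. Kestrel's chain of managers is Yannis, Yolanda, Trent, Maeve. The first manager that appears in both chains is Yolanda.

Yolanda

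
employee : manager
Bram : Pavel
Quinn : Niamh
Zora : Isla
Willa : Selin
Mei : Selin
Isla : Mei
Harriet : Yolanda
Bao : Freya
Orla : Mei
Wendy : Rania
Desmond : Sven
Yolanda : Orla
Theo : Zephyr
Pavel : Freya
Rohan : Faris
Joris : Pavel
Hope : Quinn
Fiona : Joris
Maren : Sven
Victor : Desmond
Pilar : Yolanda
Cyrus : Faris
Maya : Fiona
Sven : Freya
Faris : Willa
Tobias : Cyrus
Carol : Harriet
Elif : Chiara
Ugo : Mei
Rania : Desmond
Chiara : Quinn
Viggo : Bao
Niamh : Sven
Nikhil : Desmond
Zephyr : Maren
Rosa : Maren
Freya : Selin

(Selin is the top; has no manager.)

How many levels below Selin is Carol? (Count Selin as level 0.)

5

Chain from Carol up to Selin: Carol → Harriet → Yolanda → Orla → Mei → Selin. That is 5 steps up, so Carol is 5 levels below Selin.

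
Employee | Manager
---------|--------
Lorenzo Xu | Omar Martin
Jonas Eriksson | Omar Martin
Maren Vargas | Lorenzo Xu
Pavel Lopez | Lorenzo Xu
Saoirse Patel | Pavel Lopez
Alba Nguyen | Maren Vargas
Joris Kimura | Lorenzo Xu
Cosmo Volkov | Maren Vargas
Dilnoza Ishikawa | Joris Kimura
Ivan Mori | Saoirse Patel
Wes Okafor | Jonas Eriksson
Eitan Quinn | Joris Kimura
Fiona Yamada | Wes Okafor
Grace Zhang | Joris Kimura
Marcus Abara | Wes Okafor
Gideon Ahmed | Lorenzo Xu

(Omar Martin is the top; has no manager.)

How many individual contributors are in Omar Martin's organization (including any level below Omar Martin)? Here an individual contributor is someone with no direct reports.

The people in Omar Martin's organization with no one reporting to them are Marcus Abara, Fiona Yamada, Gideon Ahmed, Grace Zhang, Eitan Quinn, Dilnoza Ishikawa, Ivan Mori, Cosmo Volkov, Alba Nguyen. That is 9.

9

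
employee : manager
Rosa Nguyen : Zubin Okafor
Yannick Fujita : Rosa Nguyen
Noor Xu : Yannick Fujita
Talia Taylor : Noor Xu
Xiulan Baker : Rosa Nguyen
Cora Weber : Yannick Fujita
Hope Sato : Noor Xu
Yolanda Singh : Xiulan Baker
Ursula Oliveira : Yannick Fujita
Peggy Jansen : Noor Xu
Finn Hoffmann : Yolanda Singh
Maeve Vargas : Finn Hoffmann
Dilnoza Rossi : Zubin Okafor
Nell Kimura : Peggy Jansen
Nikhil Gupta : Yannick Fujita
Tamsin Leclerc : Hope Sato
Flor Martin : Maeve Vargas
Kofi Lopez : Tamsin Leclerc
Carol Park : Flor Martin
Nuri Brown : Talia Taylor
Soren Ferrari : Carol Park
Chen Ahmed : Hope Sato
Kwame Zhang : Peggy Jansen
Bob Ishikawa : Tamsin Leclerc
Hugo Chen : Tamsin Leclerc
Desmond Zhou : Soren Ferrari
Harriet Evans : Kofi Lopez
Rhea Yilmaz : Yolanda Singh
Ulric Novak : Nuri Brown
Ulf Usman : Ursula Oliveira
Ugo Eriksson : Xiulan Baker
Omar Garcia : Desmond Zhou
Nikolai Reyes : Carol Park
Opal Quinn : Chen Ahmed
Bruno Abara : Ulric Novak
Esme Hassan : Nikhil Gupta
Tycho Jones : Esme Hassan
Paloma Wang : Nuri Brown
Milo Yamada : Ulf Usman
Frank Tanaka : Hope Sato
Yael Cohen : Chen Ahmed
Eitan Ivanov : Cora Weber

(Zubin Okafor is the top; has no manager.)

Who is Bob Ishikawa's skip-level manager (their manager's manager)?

Bob Ishikawa reports to Tamsin Leclerc, and Tamsin Leclerc reports to Hope Sato. So Bob Ishikawa's skip-level manager is Hope Sato.

Hope Sato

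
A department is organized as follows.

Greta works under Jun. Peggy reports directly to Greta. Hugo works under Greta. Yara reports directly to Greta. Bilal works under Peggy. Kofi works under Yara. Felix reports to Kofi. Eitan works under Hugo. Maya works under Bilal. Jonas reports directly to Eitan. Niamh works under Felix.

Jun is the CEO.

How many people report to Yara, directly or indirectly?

3

Yara directly manages Kofi. Under Kofi: Felix, Niamh (2). That's 3 in total.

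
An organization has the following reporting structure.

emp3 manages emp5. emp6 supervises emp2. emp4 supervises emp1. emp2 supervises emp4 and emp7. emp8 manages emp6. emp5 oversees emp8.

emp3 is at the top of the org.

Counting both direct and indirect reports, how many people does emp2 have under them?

3

emp2 directly manages emp4, emp7. Under emp4: emp1 (1). emp7 has no reports. So emp2's organization is 2 direct reports plus everyone under them: 2 + 1 = 3.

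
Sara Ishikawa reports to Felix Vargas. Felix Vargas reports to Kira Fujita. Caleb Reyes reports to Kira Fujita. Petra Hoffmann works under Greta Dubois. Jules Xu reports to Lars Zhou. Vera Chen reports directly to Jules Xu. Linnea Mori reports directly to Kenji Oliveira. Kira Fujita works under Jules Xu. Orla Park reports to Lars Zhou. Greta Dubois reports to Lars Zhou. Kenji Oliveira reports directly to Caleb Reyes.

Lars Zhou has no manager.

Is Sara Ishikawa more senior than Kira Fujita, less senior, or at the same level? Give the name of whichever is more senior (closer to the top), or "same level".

Sara Ishikawa is 4 levels below Lars Zhou; Kira Fujita is 2. Kira Fujita is higher.

Kira Fujita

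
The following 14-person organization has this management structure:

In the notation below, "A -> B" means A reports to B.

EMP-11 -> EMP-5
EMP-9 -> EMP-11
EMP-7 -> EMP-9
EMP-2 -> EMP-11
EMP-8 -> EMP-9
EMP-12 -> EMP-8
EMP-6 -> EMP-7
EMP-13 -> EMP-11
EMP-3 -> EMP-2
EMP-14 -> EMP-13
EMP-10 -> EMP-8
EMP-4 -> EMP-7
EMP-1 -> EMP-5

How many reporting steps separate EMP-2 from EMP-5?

Chain from EMP-2 up to EMP-5: EMP-2 → EMP-11 → EMP-5. That is 2 steps up, so EMP-2 is 2 levels below EMP-5.

2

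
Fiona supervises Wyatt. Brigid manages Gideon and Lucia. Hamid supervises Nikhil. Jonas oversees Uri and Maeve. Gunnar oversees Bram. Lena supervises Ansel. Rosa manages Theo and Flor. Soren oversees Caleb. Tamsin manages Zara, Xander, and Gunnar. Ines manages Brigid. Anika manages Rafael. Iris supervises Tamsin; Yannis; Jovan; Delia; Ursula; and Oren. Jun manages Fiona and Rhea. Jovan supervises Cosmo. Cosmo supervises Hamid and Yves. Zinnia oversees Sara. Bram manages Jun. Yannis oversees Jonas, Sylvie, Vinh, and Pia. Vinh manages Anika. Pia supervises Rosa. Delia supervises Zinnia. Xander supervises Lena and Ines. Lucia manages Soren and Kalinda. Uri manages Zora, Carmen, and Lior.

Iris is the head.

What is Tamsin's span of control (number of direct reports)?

Tamsin directly manages Xander, Gunnar, Zara. That is 3 direct reports.

3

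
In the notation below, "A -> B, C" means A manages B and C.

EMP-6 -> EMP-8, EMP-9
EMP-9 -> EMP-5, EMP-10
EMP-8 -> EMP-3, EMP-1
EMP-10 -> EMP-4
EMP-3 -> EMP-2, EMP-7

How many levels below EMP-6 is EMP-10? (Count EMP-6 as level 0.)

2

Chain from EMP-10 up to EMP-6: EMP-10 → EMP-9 → EMP-6. That is 2 steps up, so EMP-10 is 2 levels below EMP-6.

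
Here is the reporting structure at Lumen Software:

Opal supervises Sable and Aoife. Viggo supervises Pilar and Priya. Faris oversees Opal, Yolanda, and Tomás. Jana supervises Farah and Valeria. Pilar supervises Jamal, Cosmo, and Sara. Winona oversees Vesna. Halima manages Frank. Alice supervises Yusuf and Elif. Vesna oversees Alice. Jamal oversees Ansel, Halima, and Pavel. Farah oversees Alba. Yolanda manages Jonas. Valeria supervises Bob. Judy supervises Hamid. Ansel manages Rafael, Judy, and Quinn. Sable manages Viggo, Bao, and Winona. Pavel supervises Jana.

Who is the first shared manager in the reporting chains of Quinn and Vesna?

Quinn's chain of managers is Ansel, Jamal, Pilar, Viggo, Sable, Opal, Faris. Vesna's chain of managers is Winona, Sable, Opal, Faris. The first manager that appears in both chains is Sable.

Sable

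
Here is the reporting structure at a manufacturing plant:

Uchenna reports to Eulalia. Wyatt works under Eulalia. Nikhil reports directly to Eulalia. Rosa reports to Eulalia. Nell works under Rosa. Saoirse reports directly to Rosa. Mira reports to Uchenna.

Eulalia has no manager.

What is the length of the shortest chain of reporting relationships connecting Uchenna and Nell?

Uchenna is 1 level below Eulalia, and Nell is 2 levels below Eulalia (their lowest common manager). The shortest path runs up from Uchenna to Eulalia and back down to Nell: 1 + 2 = 3 links.

3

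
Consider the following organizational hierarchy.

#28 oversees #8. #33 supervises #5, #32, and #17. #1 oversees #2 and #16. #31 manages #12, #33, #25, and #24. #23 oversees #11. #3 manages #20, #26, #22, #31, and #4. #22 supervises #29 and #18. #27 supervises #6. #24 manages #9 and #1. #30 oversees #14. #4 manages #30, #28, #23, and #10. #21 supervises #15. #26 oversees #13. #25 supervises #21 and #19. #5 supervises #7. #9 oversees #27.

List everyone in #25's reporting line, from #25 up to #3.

#25 -> #31 -> #3

#25 reports to #31. #31 reports to #3. #3 is at the top.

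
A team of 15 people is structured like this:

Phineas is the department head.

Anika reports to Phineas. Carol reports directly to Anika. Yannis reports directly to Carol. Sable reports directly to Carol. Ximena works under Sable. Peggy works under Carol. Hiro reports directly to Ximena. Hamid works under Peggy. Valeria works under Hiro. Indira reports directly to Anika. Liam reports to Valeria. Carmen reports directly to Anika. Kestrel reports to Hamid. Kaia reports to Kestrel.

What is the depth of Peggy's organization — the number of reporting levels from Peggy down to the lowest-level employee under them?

The longest chain under Peggy runs Peggy → Hamid → Kestrel → Kaia, which is 3 levels below Peggy.

3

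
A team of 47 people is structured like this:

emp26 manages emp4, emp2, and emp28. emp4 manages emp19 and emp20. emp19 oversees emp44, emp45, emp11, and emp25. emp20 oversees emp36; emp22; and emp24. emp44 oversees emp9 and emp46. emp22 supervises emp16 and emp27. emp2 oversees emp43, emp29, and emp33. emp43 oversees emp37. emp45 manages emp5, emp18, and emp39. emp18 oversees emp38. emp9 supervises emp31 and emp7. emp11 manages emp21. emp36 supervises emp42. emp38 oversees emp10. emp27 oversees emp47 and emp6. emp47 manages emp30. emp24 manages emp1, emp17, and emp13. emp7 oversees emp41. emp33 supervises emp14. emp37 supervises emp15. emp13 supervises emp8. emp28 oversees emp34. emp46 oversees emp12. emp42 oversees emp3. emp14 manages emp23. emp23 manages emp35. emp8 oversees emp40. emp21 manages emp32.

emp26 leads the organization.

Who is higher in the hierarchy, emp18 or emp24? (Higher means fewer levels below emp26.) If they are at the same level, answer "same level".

emp24

emp18 is 4 levels below emp26; emp24 is 3. emp24 is higher.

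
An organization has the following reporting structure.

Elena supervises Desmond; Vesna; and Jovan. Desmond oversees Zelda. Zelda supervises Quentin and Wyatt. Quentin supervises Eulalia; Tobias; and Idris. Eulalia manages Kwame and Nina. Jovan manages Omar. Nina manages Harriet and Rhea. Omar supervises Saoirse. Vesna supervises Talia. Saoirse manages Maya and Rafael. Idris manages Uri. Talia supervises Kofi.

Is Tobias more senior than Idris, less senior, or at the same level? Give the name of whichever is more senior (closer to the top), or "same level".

Both Tobias and Idris are 4 levels below Elena.

same level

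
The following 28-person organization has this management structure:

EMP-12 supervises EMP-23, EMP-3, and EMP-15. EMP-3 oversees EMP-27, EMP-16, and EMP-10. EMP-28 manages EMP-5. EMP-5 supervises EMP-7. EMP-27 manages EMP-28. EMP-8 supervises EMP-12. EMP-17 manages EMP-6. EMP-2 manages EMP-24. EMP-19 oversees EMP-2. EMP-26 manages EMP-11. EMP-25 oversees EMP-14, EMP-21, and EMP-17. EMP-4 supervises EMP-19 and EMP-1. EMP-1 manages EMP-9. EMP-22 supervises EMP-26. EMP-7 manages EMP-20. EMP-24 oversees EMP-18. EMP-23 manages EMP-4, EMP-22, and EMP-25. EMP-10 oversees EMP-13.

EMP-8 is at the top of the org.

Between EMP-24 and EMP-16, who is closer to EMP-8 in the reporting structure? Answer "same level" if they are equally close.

EMP-16

EMP-24 is 6 levels below EMP-8; EMP-16 is 3. EMP-16 is higher.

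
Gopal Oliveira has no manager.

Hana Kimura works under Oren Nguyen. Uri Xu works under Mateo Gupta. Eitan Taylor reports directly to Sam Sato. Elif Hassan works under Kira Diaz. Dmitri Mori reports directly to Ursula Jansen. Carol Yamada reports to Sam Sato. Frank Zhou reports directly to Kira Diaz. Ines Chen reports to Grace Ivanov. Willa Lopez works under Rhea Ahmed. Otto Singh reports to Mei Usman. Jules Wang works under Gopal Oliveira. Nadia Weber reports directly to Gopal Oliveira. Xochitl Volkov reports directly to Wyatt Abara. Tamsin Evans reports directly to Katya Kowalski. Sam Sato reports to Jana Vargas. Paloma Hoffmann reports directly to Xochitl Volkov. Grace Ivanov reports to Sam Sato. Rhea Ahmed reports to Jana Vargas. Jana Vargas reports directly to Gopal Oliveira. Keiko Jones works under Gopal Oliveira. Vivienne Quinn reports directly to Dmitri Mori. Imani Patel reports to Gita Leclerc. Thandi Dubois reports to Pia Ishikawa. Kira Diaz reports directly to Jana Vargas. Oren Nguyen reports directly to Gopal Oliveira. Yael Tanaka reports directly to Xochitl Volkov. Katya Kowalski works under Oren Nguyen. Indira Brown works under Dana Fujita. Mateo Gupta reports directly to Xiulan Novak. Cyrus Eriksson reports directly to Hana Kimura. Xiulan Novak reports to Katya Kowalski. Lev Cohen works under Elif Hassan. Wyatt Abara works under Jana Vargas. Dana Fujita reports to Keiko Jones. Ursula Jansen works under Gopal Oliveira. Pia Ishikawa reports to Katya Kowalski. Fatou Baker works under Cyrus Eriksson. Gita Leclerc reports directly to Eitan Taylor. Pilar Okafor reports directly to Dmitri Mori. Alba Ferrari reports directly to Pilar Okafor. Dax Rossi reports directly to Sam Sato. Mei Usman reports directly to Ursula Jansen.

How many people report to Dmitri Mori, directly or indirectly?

Dmitri Mori directly manages Pilar Okafor, Vivienne Quinn. Under Pilar Okafor: Alba Ferrari (1). Vivienne Quinn has no reports. So Dmitri Mori's organization is 2 direct reports plus everyone under them: 2 + 1 = 3.

3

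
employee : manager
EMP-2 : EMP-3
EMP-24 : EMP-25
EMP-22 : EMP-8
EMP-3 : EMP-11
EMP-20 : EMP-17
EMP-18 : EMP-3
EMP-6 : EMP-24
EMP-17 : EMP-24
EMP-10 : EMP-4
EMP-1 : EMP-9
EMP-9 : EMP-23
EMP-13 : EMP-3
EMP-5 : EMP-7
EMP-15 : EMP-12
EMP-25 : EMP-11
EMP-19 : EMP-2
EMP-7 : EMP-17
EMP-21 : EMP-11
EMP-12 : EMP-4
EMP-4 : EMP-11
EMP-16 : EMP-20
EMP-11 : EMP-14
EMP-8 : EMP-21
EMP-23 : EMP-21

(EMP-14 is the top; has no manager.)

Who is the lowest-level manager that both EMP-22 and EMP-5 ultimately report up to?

EMP-22's chain of managers is EMP-8, EMP-21, EMP-11, EMP-14. EMP-5's chain of managers is EMP-7, EMP-17, EMP-24, EMP-25, EMP-11, EMP-14. The first manager that appears in both chains is EMP-11.

EMP-11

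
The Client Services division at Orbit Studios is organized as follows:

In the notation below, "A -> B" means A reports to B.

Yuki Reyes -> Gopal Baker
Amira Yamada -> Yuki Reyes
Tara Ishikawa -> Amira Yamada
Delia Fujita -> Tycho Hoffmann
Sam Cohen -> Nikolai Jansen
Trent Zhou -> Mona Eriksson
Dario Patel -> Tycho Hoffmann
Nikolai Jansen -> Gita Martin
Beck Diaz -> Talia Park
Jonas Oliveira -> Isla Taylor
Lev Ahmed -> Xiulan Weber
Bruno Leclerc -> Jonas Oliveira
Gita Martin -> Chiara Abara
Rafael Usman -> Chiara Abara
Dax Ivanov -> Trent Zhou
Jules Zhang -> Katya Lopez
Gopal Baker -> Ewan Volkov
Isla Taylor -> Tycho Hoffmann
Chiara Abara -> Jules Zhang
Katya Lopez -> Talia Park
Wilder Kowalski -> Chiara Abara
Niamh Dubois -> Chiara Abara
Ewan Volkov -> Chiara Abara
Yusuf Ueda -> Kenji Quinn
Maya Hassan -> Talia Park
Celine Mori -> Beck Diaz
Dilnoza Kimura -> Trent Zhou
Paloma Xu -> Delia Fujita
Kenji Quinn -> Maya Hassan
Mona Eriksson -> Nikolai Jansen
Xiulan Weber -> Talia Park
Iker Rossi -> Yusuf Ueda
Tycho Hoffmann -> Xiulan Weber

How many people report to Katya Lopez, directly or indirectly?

Katya Lopez directly manages Jules Zhang. Under Jules Zhang: Chiara Abara, Wilder Kowalski, Niamh Dubois, Ewan Volkov, Gopal Baker, Yuki Reyes, Amira Yamada, Tara Ishikawa, Gita Martin, Nikolai Jansen, Sam Cohen, Mona Eriksson, Trent Zhou, Dilnoza Kimura, Dax Ivanov, Rafael Usman (16). That's 17 in total.

17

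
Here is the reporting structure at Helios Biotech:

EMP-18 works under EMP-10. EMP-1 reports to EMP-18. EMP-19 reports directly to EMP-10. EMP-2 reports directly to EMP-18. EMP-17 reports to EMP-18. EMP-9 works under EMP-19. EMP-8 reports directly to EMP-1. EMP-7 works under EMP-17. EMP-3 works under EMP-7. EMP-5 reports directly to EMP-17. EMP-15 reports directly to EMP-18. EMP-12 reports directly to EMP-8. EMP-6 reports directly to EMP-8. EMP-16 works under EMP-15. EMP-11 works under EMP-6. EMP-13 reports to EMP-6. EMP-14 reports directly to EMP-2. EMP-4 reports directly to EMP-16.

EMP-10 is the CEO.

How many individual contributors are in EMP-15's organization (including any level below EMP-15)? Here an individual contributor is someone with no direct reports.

The only person in EMP-15's organization with no one reporting to them is EMP-4. That is 1.

1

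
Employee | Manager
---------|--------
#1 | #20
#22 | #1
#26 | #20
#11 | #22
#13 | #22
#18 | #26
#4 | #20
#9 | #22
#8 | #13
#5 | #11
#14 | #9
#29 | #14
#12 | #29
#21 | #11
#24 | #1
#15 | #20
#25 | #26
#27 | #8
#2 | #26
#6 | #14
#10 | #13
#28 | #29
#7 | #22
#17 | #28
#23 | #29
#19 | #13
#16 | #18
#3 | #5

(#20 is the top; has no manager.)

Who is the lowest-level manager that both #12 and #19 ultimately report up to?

#12's chain of managers is #29, #14, #9, #22, #1, #20. #19's chain of managers is #13, #22, #1, #20. The first manager that appears in both chains is #22.

#22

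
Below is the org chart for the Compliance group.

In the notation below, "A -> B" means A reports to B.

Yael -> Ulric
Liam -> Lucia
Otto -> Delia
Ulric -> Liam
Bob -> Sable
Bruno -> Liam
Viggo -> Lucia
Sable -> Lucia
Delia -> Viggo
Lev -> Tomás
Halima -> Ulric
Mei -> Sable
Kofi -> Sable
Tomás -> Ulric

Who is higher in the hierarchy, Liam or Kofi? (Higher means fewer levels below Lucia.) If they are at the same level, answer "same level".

Liam

Liam is 1 level below Lucia; Kofi is 2. Liam is higher.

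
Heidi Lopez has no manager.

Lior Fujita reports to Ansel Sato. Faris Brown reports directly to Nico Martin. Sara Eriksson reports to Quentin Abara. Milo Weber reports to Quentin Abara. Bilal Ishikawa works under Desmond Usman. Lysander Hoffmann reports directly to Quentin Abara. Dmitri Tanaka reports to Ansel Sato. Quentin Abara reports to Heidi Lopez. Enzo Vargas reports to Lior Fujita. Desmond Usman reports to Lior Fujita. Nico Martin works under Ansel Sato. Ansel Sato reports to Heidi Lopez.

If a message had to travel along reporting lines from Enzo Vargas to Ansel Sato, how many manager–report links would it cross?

Enzo Vargas is in Ansel Sato's organization: the chain from Enzo Vargas up to Ansel Sato is Enzo Vargas → Lior Fujita → Ansel Sato, which is 2 links.

2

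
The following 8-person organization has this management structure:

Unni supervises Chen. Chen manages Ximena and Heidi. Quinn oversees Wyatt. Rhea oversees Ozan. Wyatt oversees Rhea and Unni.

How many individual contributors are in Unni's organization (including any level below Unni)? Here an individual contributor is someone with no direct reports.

2

The people in Unni's organization with no one reporting to them are Heidi, Ximena. That is 2.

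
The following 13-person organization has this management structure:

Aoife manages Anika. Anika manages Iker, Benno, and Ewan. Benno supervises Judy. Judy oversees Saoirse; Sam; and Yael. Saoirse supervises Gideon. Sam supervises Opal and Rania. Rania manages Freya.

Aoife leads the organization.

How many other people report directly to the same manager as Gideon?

0

Gideon reports to Saoirse, and Saoirse has no other direct reports. Gideon has 0 peers.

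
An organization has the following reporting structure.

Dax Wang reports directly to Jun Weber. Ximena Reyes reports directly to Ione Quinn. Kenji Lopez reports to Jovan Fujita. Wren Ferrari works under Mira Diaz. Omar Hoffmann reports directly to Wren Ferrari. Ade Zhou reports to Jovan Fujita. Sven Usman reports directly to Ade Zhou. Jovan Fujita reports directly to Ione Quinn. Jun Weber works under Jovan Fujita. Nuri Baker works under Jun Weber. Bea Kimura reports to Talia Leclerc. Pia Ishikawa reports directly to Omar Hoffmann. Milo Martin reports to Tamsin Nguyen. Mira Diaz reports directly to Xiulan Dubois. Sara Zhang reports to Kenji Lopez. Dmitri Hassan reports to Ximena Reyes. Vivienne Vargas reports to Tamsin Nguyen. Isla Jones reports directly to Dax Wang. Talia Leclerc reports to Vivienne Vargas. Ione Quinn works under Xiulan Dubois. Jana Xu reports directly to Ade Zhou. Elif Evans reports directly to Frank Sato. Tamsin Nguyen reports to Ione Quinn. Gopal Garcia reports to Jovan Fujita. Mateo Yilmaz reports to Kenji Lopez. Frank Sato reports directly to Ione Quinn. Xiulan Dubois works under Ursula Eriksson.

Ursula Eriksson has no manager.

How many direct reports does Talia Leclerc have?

1

Talia Leclerc directly manages Bea Kimura. That is 1 direct report.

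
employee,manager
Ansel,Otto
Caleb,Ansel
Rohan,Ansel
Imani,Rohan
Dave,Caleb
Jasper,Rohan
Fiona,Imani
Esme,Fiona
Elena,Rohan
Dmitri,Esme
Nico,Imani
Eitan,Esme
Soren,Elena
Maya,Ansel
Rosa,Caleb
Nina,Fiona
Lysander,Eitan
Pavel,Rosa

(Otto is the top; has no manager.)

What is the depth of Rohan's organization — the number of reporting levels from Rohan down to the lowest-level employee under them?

The longest chain under Rohan runs Rohan → Imani → Fiona → Esme → Eitan → Lysander, which is 5 levels below Rohan.

5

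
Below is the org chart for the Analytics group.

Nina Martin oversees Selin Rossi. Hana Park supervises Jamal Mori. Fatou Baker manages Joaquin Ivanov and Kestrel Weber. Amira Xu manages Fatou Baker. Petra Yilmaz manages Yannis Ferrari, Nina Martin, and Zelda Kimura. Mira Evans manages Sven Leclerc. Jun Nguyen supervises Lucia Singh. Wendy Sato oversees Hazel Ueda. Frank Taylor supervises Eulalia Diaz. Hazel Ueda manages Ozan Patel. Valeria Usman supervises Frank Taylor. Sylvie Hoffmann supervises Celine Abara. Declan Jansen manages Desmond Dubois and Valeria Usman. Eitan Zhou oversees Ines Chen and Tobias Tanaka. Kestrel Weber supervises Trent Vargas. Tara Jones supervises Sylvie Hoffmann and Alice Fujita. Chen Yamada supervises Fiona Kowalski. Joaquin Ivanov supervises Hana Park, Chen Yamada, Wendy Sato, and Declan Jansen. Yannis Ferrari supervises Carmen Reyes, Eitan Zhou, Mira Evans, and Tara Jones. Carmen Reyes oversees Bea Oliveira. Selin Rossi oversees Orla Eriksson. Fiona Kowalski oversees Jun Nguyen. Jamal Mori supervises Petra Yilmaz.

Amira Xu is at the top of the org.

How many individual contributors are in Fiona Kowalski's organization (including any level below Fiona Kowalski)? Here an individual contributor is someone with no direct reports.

1

The only person in Fiona Kowalski's organization with no one reporting to them is Lucia Singh. That is 1.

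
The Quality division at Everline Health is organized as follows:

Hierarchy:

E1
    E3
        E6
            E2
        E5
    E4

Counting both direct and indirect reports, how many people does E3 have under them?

3

E3 directly manages E6, E5. Under E6: E2 (1). E5 has no reports. So E3's organization is 2 direct reports plus everyone under them: 2 + 1 = 3.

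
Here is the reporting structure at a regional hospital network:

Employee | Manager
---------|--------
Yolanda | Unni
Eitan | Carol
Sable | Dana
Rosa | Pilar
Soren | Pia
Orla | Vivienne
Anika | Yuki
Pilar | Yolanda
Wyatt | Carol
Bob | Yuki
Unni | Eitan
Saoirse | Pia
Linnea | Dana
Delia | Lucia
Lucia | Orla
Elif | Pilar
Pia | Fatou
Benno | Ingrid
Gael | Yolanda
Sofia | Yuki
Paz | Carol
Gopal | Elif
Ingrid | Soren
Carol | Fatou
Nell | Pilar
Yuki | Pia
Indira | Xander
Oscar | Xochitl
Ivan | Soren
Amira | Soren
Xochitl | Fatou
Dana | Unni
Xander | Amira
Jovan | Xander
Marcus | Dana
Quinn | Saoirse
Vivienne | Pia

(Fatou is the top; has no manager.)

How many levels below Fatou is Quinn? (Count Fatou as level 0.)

3

Chain from Quinn up to Fatou: Quinn → Saoirse → Pia → Fatou. That is 3 steps up, so Quinn is 3 levels below Fatou.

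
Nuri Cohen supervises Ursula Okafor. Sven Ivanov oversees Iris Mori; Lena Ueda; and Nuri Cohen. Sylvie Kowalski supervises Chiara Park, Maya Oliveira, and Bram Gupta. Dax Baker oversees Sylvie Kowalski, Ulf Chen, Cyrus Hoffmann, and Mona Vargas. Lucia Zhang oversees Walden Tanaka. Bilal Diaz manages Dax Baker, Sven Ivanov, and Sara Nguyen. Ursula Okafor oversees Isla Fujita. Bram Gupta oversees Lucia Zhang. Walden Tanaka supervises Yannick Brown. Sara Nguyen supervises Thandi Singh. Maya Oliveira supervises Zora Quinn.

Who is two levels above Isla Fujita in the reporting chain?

Nuri Cohen

Isla Fujita reports to Ursula Okafor, and Ursula Okafor reports to Nuri Cohen. So Isla Fujita's skip-level manager is Nuri Cohen.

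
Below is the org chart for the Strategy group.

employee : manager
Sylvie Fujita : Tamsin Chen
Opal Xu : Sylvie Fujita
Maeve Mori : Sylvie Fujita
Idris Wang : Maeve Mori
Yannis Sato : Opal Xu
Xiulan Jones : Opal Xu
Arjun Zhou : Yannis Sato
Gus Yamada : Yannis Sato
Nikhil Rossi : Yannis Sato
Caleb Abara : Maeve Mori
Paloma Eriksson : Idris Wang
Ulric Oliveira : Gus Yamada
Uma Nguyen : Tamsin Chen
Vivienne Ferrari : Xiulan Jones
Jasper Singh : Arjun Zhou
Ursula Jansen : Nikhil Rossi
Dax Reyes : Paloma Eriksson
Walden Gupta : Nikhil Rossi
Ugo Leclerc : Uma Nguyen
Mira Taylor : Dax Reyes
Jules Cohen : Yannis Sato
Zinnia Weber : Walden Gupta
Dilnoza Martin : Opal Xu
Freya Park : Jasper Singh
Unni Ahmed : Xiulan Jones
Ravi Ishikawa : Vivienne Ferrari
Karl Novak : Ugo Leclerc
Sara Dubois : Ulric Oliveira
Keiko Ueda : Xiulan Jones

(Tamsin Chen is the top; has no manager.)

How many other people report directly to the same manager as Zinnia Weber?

0

Zinnia Weber reports to Walden Gupta, and Walden Gupta has no other direct reports. Zinnia Weber has 0 peers.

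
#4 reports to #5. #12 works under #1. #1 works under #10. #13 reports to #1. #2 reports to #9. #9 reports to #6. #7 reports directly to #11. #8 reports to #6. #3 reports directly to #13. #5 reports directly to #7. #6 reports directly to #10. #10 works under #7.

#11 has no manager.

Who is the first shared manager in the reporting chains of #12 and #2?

#12's chain of managers is #1, #10, #7, #11. #2's chain of managers is #9, #6, #10, #7, #11. The first manager that appears in both chains is #10.

#10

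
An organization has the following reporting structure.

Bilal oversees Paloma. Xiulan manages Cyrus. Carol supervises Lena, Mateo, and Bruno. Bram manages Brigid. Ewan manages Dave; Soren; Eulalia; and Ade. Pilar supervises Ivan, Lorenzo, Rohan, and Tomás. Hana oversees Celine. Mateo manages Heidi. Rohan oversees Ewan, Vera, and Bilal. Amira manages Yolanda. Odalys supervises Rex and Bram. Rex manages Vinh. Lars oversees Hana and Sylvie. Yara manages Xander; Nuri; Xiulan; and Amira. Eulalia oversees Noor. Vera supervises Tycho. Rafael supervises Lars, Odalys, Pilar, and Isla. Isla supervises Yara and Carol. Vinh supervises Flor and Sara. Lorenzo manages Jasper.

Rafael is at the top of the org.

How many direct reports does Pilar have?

Pilar directly manages Rohan, Lorenzo, Ivan, Tomás. That is 4 direct reports.

4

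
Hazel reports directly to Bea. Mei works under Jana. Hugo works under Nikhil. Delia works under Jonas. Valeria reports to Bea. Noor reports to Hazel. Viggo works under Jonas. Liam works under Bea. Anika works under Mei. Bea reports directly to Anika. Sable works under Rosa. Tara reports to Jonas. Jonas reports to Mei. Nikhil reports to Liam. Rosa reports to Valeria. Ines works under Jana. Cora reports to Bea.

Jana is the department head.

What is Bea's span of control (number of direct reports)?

Bea directly manages Hazel, Valeria, Cora, Liam. That is 4 direct reports.

4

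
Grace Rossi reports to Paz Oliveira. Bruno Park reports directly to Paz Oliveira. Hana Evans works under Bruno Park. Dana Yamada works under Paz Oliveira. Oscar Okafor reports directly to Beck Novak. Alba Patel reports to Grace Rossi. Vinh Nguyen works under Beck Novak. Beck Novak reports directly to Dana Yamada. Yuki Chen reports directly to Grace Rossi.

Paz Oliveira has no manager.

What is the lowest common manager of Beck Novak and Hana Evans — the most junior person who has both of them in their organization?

Beck Novak's chain of managers is Dana Yamada, Paz Oliveira. Hana Evans's chain of managers is Bruno Park, Paz Oliveira. The first manager that appears in both chains is Paz Oliveira.

Paz Oliveira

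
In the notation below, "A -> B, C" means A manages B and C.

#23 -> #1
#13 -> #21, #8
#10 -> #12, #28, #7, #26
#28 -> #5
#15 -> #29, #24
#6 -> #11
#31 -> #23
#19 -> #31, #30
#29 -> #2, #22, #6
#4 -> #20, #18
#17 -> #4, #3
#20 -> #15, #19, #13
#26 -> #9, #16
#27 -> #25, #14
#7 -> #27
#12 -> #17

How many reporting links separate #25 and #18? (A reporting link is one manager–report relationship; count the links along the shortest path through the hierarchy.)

#25 is 3 levels below #10, and #18 is 4 levels below #10 (their lowest common manager). The shortest path runs up from #25 to #10 and back down to #18: 3 + 4 = 7 links.

7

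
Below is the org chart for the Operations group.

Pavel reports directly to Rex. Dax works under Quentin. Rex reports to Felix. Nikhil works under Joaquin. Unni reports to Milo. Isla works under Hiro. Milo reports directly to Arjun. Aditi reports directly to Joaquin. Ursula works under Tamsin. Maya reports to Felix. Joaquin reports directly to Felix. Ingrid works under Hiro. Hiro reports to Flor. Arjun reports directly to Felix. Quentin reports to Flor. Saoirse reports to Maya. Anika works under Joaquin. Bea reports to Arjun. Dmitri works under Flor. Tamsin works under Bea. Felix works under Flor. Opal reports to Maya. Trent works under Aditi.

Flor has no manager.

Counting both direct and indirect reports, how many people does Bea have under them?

2

Bea directly manages Tamsin. Under Tamsin: Ursula (1). That's 2 in total.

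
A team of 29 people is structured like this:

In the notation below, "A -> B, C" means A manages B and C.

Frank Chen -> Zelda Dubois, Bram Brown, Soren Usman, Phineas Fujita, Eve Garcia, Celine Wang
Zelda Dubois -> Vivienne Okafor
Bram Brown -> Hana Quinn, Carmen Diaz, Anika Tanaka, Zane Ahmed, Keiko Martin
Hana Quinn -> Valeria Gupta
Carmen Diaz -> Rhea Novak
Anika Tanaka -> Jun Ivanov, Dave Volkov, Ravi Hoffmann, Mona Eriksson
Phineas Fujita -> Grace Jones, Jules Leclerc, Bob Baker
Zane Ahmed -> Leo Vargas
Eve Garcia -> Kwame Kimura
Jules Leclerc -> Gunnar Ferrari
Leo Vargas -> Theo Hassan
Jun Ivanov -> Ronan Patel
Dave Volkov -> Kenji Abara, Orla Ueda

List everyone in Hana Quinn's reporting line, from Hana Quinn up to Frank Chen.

Hana Quinn -> Bram Brown -> Frank Chen

Hana Quinn reports to Bram Brown. Bram Brown reports to Frank Chen. Frank Chen is at the top.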